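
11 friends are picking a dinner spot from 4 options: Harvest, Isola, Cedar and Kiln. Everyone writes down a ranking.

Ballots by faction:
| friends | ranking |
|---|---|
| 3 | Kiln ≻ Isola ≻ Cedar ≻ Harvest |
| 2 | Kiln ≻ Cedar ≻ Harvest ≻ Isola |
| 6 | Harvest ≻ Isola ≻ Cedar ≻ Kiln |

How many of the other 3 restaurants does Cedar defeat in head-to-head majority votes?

1

Cedar against each rival (11 friends):
Cedar vs Harvest: 5 to 6, Harvest.
Cedar vs Isola: Isola, 9–2.
Cedar vs Kiln: 6 to 5, Cedar.
Cedar beats Kiln; loses to Harvest, Isola — 1 pairwise win.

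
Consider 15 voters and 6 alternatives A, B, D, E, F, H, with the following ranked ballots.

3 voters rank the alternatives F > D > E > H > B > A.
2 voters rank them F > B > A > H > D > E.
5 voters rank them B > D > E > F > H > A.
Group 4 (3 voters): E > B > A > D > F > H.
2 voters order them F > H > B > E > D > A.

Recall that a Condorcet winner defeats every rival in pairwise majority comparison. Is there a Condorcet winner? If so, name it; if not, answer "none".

Head-to-head results (15 voters):
A vs B: 0 for A, 15 for B — B by 15–0.
A vs D: A preferred on 2+3 = 5 ballots; D wins 10–5.
A vs E: 2 to 13, E.
A vs F: 3 for A, 12 for F — F by 12–3.
A vs H: A preferred on 2+3 = 5 ballots; H wins 10–5.
B vs D: B preferred on 2+5+3+2 = 12 ballots; B wins 12–3.
B vs E: B is ranked higher on 2+5+2 = 9 ballots, E on 6. B wins 9–6.
B vs F: B is ranked higher on 5+3 = 8 ballots, F on 7. B wins 8–7.
B vs H: B is ranked higher on 2+5+3 = 10 ballots, H on 5. B wins 10–5.
D vs E: 3+2+5 = 10 for D, 5 for E — D by 10–5.
D vs F: 5+3 = 8 for D, 7 for F — D by 8–7.
D vs H: D is ranked higher on 3+5+3 = 11 ballots, H on 4. D wins 11–4.
E vs F: E is ranked higher on 5+3 = 8 ballots, F on 7. E wins 8–7.
E vs H: E is ranked higher on 3+5+3 = 11 ballots, H on 4. E wins 11–4.
F vs H: 3+2+5+3+2 = 15 for F, 0 for H — F by 15–0.
Only B has no losses; B is the Condorcet winner.

B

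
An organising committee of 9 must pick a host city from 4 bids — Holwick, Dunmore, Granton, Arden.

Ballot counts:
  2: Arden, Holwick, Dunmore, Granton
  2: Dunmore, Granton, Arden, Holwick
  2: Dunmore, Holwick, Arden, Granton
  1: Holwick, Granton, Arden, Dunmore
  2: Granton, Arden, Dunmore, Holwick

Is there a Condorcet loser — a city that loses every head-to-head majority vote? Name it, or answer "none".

Pairwise majorities:
Holwick vs Dunmore: 2+1 = 3 for Holwick, 6 for Dunmore — Dunmore by 6–3.
Holwick vs Granton: Holwick preferred on 2+2+1 = 5 ballots; Holwick wins 5–4.
Holwick vs Arden: Holwick preferred on 2+1 = 3 ballots; Arden wins 6–3.
Dunmore vs Granton: Dunmore is ranked higher on 2+2+2 = 6 ballots, Granton on 3. Dunmore wins 6–3.
Dunmore–Arden: Arden 5–4.
Granton–Arden: Granton 5–4.
Each city has at least one pairwise win (Holwick beats Granton; Dunmore beats Holwick; Granton beats Arden; Arden beats Holwick) — no Condorcet loser.

none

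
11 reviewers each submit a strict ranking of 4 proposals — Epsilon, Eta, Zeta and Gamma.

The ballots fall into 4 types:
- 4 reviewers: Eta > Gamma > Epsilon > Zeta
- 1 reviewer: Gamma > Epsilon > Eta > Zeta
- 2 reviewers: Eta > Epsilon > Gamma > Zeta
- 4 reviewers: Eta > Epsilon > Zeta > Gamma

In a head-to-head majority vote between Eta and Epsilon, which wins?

Ballots ranking Eta above Epsilon: 4 + 2 + 4 = 10.
Ballots ranking Epsilon above Eta: 11 − 10 = 1.
Eta wins the head-to-head 10–1.

Eta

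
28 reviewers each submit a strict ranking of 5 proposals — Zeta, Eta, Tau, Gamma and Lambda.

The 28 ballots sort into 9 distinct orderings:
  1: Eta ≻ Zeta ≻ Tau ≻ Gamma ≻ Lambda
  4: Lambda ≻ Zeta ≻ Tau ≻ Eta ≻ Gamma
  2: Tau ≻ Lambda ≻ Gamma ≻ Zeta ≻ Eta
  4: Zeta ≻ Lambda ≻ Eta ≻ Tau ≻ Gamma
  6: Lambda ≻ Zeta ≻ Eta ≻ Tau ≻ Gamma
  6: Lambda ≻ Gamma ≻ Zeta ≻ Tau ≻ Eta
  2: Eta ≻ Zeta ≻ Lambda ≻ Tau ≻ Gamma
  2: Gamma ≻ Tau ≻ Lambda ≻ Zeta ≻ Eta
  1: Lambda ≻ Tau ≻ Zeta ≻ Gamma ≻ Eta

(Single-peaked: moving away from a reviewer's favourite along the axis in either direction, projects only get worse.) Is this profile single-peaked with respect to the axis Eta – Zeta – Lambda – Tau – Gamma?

Axis positions: Eta=1, Zeta=2, Lambda=3, Tau=4, Gamma=5.
Ballot type 1: ranking walks positions 1-2-4-5-3; Tau is ranked above Lambda even though Lambda lies between Tau and the peak Eta on the axis — preferences dip and rise again. Not single-peaked.
Ballot type 2 (peak Lambda at position 3): ranking walks positions 3-2-4-1-5, expanding outward from the peak — single-peaked.
Ballot type 3 (peak Tau at position 4): ranking walks positions 4-3-5-2-1, expanding outward from the peak — single-peaked.
Ballot type 4 (peak Zeta at position 2): ranking walks positions 2-3-1-4-5, expanding outward from the peak — single-peaked.
Ballot type 5 (peak Lambda at position 3): ranking walks positions 3-2-1-4-5, expanding outward from the peak — single-peaked.
Ballot type 6: ranking walks positions 3-5-2-4-1; Gamma is ranked above Tau even though Tau lies between Gamma and the peak Lambda on the axis — preferences dip and rise again. Not single-peaked.
Ballot type 7 (peak Eta at position 1): ranking walks positions 1-2-3-4-5, expanding outward from the peak — single-peaked.
Ballot type 8 (peak Gamma at position 5): ranking walks positions 5-4-3-2-1, expanding outward from the peak — single-peaked.
Ballot type 9 (peak Lambda at position 3): ranking walks positions 3-4-2-5-1, expanding outward from the peak — single-peaked.
Ballot type 1 violates single-peakedness, so the profile is not single-peaked on this axis.

no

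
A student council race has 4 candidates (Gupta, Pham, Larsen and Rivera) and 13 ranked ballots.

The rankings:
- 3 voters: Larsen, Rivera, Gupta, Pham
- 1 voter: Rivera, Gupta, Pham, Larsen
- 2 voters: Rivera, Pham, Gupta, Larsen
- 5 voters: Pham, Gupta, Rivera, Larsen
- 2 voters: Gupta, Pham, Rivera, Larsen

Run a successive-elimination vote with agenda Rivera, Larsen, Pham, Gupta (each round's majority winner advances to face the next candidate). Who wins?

Pham

Round 1: Rivera vs Larsen — 10–3, Rivera advances.
Round 2: Rivera vs Pham — 6–7, Pham advances.
Round 3: Pham vs Gupta — 7–6, Pham advances.
The agenda winner is Pham.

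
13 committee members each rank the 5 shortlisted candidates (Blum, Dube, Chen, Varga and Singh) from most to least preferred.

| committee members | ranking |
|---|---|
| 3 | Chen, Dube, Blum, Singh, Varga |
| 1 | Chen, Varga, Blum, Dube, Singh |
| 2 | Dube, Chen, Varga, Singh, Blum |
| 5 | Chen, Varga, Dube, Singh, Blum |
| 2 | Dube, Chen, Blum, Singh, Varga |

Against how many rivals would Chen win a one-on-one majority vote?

Chen against each rival (13 committee members):
Chen vs Blum: 3+1+2+5+2 = 13 for Chen, 0 for Blum — Chen by 13–0.
Chen vs Dube: Chen wins 9–4.
Chen vs Varga: Chen preferred on 3+1+2+5+2 = 13 ballots; Chen wins 13–0.
Chen vs Singh: Chen wins 13–0.
Chen beats Blum, Dube, Varga, Singh — 4 pairwise wins.

4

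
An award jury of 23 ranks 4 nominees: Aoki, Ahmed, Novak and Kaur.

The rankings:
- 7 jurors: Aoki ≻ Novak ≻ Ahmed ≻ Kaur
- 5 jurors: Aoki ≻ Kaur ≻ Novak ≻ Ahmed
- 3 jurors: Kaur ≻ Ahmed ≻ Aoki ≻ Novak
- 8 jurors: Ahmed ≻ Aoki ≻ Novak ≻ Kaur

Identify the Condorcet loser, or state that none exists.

Pairwise majorities:
Aoki vs Ahmed: Aoki is ranked higher on 7+5 = 12 ballots, Ahmed on 11. Aoki wins 12–11.
Aoki vs Novak: Aoki preferred on 7+5+3+8 = 23 ballots; Aoki wins 23–0.
Aoki vs Kaur: Aoki wins 20–3.
Ahmed vs Novak: 11 to 12, Novak.
Ahmed vs Kaur: 7+8 = 15 for Ahmed, 8 for Kaur — Ahmed by 15–8.
Novak vs Kaur: Novak, 15–8.
Kaur is beaten in every head-to-head and is the Condorcet loser.

Kaur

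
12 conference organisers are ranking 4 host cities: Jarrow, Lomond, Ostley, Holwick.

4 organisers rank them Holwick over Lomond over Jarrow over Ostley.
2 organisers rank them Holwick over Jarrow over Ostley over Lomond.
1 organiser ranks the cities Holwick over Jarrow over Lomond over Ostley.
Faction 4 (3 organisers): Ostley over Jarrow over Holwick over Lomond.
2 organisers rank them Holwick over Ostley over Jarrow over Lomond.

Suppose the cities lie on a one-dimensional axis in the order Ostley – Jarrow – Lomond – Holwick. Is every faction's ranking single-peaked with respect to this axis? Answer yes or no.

Axis positions: Ostley=1, Jarrow=2, Lomond=3, Holwick=4.
Faction 1 (peak Holwick at position 4): ranking walks positions 4-3-2-1, expanding outward from the peak — single-peaked.
Faction 2: ranking walks positions 4-2-1-3; Jarrow is ranked above Lomond even though Lomond lies between Jarrow and the peak Holwick on the axis — preferences dip and rise again. Not single-peaked.
Faction 3: ranking walks positions 4-2-3-1; Jarrow is ranked above Lomond even though Lomond lies between Jarrow and the peak Holwick on the axis — preferences dip and rise again. Not single-peaked.
Faction 4: ranking walks positions 1-2-4-3; Holwick is ranked above Lomond even though Lomond lies between Holwick and the peak Ostley on the axis — preferences dip and rise again. Not single-peaked.
Faction 5: ranking walks positions 4-1-2-3; Ostley is ranked above Lomond even though Lomond lies between Ostley and the peak Holwick on the axis — preferences dip and rise again. Not single-peaked.
Faction 2 violates single-peakedness, so the profile is not single-peaked on this axis.

no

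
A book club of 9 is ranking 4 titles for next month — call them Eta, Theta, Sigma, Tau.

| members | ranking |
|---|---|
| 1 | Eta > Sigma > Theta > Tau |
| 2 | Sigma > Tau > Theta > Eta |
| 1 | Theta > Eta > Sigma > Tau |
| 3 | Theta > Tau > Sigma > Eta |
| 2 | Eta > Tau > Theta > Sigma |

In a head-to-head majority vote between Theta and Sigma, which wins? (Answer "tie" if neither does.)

Theta

Ballots ranking Theta above Sigma: 1 + 3 + 2 = 6.
Ballots ranking Sigma above Theta: 9 − 6 = 3.
Theta wins the head-to-head 6–3.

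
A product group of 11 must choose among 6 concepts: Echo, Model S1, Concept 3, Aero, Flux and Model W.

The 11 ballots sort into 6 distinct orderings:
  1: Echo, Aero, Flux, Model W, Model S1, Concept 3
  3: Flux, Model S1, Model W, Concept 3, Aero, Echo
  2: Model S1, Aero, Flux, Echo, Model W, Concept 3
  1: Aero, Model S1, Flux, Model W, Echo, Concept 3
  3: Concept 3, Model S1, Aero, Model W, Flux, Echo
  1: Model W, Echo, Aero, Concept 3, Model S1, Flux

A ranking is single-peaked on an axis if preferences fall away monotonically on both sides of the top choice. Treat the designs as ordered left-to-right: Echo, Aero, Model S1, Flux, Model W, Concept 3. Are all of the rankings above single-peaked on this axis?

no

Axis positions: Echo=1, Aero=2, Model S1=3, Flux=4, Model W=5, Concept 3=6.
Type 1: ranking walks positions 1-2-4-5-3-6; Flux is ranked above Model S1 even though Model S1 lies between Flux and the peak Echo on the axis — preferences dip and rise again. Not single-peaked.
Type 2 (peak Flux at position 4): ranking walks positions 4-3-5-6-2-1, expanding outward from the peak — single-peaked.
Type 3 (peak Model S1 at position 3): ranking walks positions 3-2-4-1-5-6, expanding outward from the peak — single-peaked.
Type 4 (peak Aero at position 2): ranking walks positions 2-3-4-5-1-6, expanding outward from the peak — single-peaked.
Type 5: ranking walks positions 6-3-2-5-4-1; Model S1 is ranked above Model W even though Model W lies between Model S1 and the peak Concept 3 on the axis — preferences dip and rise again. Not single-peaked.
Type 6: ranking walks positions 5-1-2-6-3-4; Echo is ranked above Flux even though Flux lies between Echo and the peak Model W on the axis — preferences dip and rise again. Not single-peaked.
Type 1 violates single-peakedness, so the profile is not single-peaked on this axis.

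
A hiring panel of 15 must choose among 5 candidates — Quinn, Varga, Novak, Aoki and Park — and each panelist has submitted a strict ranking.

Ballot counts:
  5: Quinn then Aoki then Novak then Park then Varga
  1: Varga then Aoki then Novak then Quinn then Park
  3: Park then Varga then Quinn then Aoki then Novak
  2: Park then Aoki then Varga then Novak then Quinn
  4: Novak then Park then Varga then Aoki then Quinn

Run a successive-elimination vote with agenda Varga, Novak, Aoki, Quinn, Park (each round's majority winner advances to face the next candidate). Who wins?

Round 1: Varga vs Novak — 6–9, Novak advances.
Round 2: Novak vs Aoki — 4–11, Aoki advances.
Round 3: Aoki vs Quinn — 7–8, Quinn advances.
Round 4: Quinn vs Park — 6–9, Park advances.
The agenda winner is Park.

Park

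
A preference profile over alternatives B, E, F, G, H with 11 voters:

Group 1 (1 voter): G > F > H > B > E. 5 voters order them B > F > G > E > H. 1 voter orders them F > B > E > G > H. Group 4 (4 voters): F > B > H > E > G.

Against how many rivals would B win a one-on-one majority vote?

3

B against each rival (11 voters):
B–E: B 11–0.
B vs F: B is ranked higher on 5 ballots, F on 6. F wins 6–5.
B vs G: 10 to 1, B.
B–H: B 10–1.
B beats E, G, H; loses to F — 3 pairwise wins.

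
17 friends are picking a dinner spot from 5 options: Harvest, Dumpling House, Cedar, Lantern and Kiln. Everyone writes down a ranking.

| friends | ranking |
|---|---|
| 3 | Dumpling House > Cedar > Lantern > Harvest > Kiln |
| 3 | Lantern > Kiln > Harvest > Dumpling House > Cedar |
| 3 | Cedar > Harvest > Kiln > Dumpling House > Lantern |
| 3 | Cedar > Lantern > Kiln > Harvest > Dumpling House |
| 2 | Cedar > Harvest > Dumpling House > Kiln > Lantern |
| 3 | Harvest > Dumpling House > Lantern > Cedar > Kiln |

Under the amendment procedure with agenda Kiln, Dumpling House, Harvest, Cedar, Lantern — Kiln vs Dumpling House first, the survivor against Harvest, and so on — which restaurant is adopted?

Cedar

Round 1: Kiln vs Dumpling House — 9–8, Kiln advances.
Round 2: Kiln vs Harvest — 6–11, Harvest advances.
Round 3: Harvest vs Cedar — 6–11, Cedar advances.
Round 4: Cedar vs Lantern — 11–6, Cedar advances.
The agenda winner is Cedar.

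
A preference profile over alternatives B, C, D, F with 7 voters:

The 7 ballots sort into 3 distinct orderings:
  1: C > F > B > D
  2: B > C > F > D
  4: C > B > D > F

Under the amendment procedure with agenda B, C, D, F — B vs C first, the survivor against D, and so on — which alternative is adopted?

Round 1: B vs C — 2–5, C advances.
Round 2: C vs D — 7–0, C advances.
Round 3: C vs F — 7–0, C advances.
C survives the agenda.

C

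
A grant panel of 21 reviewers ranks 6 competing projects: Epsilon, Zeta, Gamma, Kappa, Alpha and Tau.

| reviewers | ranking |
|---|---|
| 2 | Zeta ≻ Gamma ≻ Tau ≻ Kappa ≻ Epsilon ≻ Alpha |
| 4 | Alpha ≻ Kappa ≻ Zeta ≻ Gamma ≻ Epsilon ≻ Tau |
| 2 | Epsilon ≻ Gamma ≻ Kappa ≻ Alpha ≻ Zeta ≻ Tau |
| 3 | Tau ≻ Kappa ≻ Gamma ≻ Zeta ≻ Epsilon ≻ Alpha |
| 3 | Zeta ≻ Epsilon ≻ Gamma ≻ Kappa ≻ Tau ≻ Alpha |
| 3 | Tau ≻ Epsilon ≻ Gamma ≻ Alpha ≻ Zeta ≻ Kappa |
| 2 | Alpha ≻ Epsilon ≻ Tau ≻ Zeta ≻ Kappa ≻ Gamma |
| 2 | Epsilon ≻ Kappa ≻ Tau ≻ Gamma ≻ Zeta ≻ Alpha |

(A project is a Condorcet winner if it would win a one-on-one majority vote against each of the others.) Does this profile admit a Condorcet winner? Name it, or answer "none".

Head-to-head results (21 reviewers):
Epsilon vs Zeta: 2+3+2+2 = 9 for Epsilon, 12 for Zeta — Zeta by 12–9.
Epsilon vs Gamma: 2+3+3+2+2 = 12 for Epsilon, 9 for Gamma — Epsilon by 12–9.
Epsilon vs Kappa: 2+3+3+2+2 = 12 for Epsilon, 9 for Kappa — Epsilon by 12–9.
Epsilon vs Alpha: 2+2+3+3+3+2 = 15 for Epsilon, 6 for Alpha — Epsilon by 15–6.
Epsilon vs Tau: 4+2+3+2+2 = 13 for Epsilon, 8 for Tau — Epsilon by 13–8.
Zeta vs Gamma: Zeta preferred on 2+4+3+2 = 11 ballots; Zeta wins 11–10.
Zeta vs Kappa: 2+3+3+2 = 10 for Zeta, 11 for Kappa — Kappa by 11–10.
Zeta vs Alpha: 10 to 11, Alpha.
Zeta vs Tau: 2+4+2+3 = 11 for Zeta, 10 for Tau — Zeta by 11–10.
Gamma vs Kappa: 10 to 11, Kappa.
Gamma vs Alpha: 15 to 6, Gamma.
Gamma vs Tau: Gamma preferred on 2+4+2+3 = 11 ballots; Gamma wins 11–10.
Kappa vs Alpha: Kappa is ranked higher on 2+2+3+3+2 = 12 ballots, Alpha on 9. Kappa wins 12–9.
Kappa vs Tau: Kappa preferred on 4+2+3+2 = 11 ballots; Kappa wins 11–10.
Alpha vs Tau: 4+2+2 = 8 for Alpha, 13 for Tau — Tau by 13–8.
Each project drops at least one matchup (Epsilon loses to Zeta; Zeta loses to Kappa; Gamma loses to Epsilon; Kappa loses to Epsilon; Alpha loses to Epsilon; Tau loses to Epsilon); the cycle Epsilon → Kappa → Zeta → Epsilon rules out a Condorcet winner.

none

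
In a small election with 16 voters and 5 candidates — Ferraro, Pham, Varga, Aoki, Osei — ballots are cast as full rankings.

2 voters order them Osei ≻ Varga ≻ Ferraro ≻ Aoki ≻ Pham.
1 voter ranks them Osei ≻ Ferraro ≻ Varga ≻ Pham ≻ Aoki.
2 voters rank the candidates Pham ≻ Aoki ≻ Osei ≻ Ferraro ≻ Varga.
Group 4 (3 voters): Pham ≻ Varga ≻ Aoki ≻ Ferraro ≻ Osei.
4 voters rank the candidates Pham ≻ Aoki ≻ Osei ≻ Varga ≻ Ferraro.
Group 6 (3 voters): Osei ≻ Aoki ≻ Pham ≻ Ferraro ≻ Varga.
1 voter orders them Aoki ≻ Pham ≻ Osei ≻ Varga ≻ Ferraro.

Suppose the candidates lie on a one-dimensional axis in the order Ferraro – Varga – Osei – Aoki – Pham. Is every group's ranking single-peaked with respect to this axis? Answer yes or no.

Axis positions: Ferraro=1, Varga=2, Osei=3, Aoki=4, Pham=5.
Group 1 (peak Osei at position 3): ranking walks positions 3-2-1-4-5, expanding outward from the peak — single-peaked.
Group 2: ranking walks positions 3-1-2-5-4; Ferraro is ranked above Varga even though Varga lies between Ferraro and the peak Osei on the axis — preferences dip and rise again. Not single-peaked.
Group 3: ranking walks positions 5-4-3-1-2; Ferraro is ranked above Varga even though Varga lies between Ferraro and the peak Pham on the axis — preferences dip and rise again. Not single-peaked.
Group 4: ranking walks positions 5-2-4-1-3; Varga is ranked above Aoki even though Aoki lies between Varga and the peak Pham on the axis — preferences dip and rise again. Not single-peaked.
Group 5 (peak Pham at position 5): ranking walks positions 5-4-3-2-1, expanding outward from the peak — single-peaked.
Group 6: ranking walks positions 3-4-5-1-2; Ferraro is ranked above Varga even though Varga lies between Ferraro and the peak Osei on the axis — preferences dip and rise again. Not single-peaked.
Group 7 (peak Aoki at position 4): ranking walks positions 4-5-3-2-1, expanding outward from the peak — single-peaked.
Group 2 violates single-peakedness, so the profile is not single-peaked on this axis.

no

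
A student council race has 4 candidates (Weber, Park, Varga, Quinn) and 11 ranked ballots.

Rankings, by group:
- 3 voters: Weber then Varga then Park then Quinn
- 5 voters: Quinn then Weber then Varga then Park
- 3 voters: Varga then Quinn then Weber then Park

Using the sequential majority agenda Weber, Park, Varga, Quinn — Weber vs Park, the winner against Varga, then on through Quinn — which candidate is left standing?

Round 1: Weber vs Park — 11–0, Weber advances.
Round 2: Weber vs Varga — 8–3, Weber advances.
Round 3: Weber vs Quinn — 3–8, Quinn advances.
The agenda winner is Quinn.

Quinn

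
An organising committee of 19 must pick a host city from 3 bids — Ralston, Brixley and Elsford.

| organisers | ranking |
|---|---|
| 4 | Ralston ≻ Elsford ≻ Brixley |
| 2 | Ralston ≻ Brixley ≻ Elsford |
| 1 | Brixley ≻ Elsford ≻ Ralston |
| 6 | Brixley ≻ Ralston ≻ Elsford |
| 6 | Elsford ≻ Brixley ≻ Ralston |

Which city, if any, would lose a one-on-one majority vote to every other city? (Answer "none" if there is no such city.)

none

Head-to-head results (19 organisers):
Ralston vs Brixley: 4+2 = 6 for Ralston, 13 for Brixley — Brixley by 13–6.
Ralston vs Elsford: Ralston is ranked higher on 4+2+6 = 12 ballots, Elsford on 7. Ralston wins 12–7.
Brixley vs Elsford: Brixley is ranked higher on 2+1+6 = 9 ballots, Elsford on 10. Elsford wins 10–9.
Every city wins at least one matchup (Ralston beats Elsford; Brixley beats Ralston; Elsford beats Brixley), so there is no Condorcet loser.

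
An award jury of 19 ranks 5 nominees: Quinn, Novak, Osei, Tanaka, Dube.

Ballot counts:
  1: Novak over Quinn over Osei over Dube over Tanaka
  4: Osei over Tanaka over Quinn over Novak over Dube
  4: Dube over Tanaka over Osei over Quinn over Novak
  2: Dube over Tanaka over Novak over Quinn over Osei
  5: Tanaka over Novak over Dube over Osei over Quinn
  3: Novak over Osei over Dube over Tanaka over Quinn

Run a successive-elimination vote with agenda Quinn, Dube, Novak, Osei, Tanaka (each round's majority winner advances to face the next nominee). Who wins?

Round 1: Quinn vs Dube — 5–14, Dube advances.
Round 2: Dube vs Novak — 6–13, Novak advances.
Round 3: Novak vs Osei — 11–8, Novak advances.
Round 4: Novak vs Tanaka — 4–15, Tanaka advances.
The agenda winner is Tanaka.

Tanaka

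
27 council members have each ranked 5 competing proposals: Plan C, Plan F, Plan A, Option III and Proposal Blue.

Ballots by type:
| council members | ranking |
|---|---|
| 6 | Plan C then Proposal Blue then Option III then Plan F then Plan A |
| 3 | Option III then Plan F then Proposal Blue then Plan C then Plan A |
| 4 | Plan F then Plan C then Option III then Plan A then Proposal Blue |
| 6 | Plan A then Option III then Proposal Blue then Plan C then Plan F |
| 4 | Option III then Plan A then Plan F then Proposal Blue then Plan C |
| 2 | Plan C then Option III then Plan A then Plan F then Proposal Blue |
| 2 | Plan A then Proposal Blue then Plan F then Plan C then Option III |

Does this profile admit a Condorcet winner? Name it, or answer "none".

Pairwise majorities:
Plan C vs Plan F: Plan C preferred on 6+6+2 = 14 ballots; Plan C wins 14–13.
Plan C vs Plan A: Plan C preferred on 6+3+4+2 = 15 ballots; Plan C wins 15–12.
Plan C vs Option III: Plan C is ranked higher on 6+4+2+2 = 14 ballots, Option III on 13. Plan C wins 14–13.
Plan C vs Proposal Blue: Plan C preferred on 6+4+2 = 12 ballots; Proposal Blue wins 15–12.
Plan F vs Plan A: Plan F is ranked higher on 6+3+4 = 13 ballots, Plan A on 14. Plan A wins 14–13.
Plan F vs Option III: Plan F is ranked higher on 4+2 = 6 ballots, Option III on 21. Option III wins 21–6.
Plan F vs Proposal Blue: Plan F preferred on 3+4+4+2 = 13 ballots; Proposal Blue wins 14–13.
Plan A vs Option III: Plan A is ranked higher on 6+2 = 8 ballots, Option III on 19. Option III wins 19–8.
Plan A vs Proposal Blue: 18 to 9, Plan A.
Option III vs Proposal Blue: Option III is ranked higher on 3+4+6+4+2 = 19 ballots, Proposal Blue on 8. Option III wins 19–8.
Each option drops at least one matchup (Plan C loses to Proposal Blue; Plan F loses to Plan C; Plan A loses to Plan C; Option III loses to Plan C; Proposal Blue loses to Plan A); the cycle Plan C > Plan A > Proposal Blue > Plan C rules out a Condorcet winner.

none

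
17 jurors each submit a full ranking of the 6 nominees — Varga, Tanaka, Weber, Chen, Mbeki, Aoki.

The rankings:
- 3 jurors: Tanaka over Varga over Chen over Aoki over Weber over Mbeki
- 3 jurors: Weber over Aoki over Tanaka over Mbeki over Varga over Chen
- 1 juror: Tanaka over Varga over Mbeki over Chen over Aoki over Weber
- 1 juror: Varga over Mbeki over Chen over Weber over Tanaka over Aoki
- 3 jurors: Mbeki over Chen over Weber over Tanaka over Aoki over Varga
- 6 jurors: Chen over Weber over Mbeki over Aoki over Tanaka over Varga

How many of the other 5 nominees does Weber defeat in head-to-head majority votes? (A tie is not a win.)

4

Weber against each rival (17 jurors):
Weber vs Varga: 12 to 5, Weber.
Weber–Tanaka: Weber 13–4.
Weber vs Chen: Weber preferred on 3 ballots; Chen wins 14–3.
Weber vs Mbeki: Weber, 12–5.
Weber vs Aoki: Weber, 13–4.
Weber beats Varga, Tanaka, Mbeki, Aoki; loses to Chen — 4 pairwise wins.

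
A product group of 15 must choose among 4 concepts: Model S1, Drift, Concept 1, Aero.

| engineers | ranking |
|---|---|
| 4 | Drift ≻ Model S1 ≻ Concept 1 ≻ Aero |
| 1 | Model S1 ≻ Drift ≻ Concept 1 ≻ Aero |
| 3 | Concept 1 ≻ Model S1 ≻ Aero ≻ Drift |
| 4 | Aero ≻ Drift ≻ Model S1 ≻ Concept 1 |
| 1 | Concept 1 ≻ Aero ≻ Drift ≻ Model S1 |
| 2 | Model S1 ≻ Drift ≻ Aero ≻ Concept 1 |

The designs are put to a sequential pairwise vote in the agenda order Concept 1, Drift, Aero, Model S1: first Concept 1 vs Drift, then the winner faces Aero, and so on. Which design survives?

Round 1: Concept 1 vs Drift — 4–11, Drift advances.
Round 2: Drift vs Aero — 7–8, Aero advances.
Round 3: Aero vs Model S1 — 5–10, Model S1 advances.
The agenda winner is Model S1.

Model S1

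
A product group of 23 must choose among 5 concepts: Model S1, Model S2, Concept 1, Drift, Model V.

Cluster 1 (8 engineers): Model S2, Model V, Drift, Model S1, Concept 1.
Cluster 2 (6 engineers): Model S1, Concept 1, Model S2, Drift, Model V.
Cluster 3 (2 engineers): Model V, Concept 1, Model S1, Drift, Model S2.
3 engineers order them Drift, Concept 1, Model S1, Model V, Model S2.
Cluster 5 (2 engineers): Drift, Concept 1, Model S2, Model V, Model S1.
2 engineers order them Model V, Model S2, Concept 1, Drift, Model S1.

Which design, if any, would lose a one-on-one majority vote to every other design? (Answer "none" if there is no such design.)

none

Pairwise majorities:
Model S1–Model S2: Model S2 12–11.
Model S1 vs Concept 1: Model S1 preferred on 8+6 = 14 ballots; Model S1 wins 14–9.
Model S1 vs Drift: Drift, 15–8.
Model S1 vs Model V: Model V wins 14–9.
Model S2 vs Concept 1: 10 to 13, Concept 1.
Model S2 vs Drift: 16 to 7, Model S2.
Model S2 vs Model V: 16 to 7, Model S2.
Concept 1 vs Drift: Drift wins 13–10.
Concept 1 vs Model V: Concept 1 is ranked higher on 6+3+2 = 11 ballots, Model V on 12. Model V wins 12–11.
Drift vs Model V: Model V wins 12–11.
Every design wins at least one matchup (Model S1 beats Concept 1; Model S2 beats Model S1; Concept 1 beats Model S2; Drift beats Model S1; Model V beats Model S1), so there is no Condorcet loser.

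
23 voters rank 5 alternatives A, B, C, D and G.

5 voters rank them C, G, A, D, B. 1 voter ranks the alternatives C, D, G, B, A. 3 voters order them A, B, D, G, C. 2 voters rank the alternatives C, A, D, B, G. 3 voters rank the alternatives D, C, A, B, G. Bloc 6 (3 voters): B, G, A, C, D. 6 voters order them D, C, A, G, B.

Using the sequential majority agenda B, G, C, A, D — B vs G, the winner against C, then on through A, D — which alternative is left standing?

D

Round 1: B vs G — 11–12, G advances.
Round 2: G vs C — 6–17, C advances.
Round 3: C vs A — 17–6, C advances.
Round 4: C vs D — 11–12, D advances.
D survives the agenda.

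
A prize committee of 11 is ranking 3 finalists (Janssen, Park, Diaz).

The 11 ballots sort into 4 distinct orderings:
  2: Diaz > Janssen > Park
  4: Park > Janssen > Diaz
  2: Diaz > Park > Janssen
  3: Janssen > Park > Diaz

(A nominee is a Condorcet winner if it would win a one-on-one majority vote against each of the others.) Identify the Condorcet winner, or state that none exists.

Park

Check each pair by majority over 11 ballots:
Janssen vs Park: Janssen preferred on 2+3 = 5 ballots; Park wins 6–5.
Janssen vs Diaz: 4+3 = 7 for Janssen, 4 for Diaz — Janssen by 7–4.
Park vs Diaz: Park is ranked higher on 4+3 = 7 ballots, Diaz on 4. Park wins 7–4.
Park defeats every rival head-to-head and is the Condorcet winner.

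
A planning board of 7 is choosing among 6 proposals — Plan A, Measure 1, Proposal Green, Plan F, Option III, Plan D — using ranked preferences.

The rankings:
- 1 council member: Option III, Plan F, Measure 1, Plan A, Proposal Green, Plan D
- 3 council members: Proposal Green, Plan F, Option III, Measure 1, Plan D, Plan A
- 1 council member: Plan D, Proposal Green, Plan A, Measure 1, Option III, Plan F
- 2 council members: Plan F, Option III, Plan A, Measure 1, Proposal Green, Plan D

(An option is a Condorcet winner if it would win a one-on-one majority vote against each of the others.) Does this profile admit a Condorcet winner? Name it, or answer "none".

Proposal Green

Head-to-head results (7 council members):
Plan A vs Measure 1: Plan A preferred on 1+2 = 3 ballots; Measure 1 wins 4–3.
Plan A vs Proposal Green: Plan A is ranked higher on 1+2 = 3 ballots, Proposal Green on 4. Proposal Green wins 4–3.
Plan A vs Plan F: 1 for Plan A, 6 for Plan F — Plan F by 6–1.
Plan A vs Option III: 1 for Plan A, 6 for Option III — Option III by 6–1.
Plan A–Plan D: Plan D 4–3.
Measure 1 vs Proposal Green: Proposal Green, 4–3.
Measure 1 vs Plan F: Measure 1 preferred on 1 ballot; Plan F wins 6–1.
Measure 1–Option III: Option III 6–1.
Measure 1–Plan D: Measure 1 6–1.
Proposal Green vs Plan F: Proposal Green wins 4–3.
Proposal Green–Option III: Proposal Green 4–3.
Proposal Green vs Plan D: Proposal Green is ranked higher on 1+3+2 = 6 ballots, Plan D on 1. Proposal Green wins 6–1.
Plan F vs Option III: 5 to 2, Plan F.
Plan F vs Plan D: Plan F wins 6–1.
Option III vs Plan D: Option III wins 6–1.
Only Proposal Green has no losses; Proposal Green is the Condorcet winner.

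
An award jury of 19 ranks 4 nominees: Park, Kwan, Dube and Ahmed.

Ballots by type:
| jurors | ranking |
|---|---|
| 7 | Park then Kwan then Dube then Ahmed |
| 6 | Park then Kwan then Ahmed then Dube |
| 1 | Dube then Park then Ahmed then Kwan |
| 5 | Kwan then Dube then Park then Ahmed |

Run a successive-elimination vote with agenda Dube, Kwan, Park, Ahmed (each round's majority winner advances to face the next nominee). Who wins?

Park

Round 1: Dube vs Kwan — 1–18, Kwan advances.
Round 2: Kwan vs Park — 5–14, Park advances.
Round 3: Park vs Ahmed — 19–0, Park advances.
Park survives the agenda.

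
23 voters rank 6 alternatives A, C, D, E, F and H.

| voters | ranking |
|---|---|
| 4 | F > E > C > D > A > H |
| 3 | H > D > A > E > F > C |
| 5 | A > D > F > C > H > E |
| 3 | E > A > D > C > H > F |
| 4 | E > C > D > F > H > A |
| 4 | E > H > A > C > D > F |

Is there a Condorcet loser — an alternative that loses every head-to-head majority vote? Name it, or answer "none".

H

Pairwise majorities:
A vs C: A, 15–8.
A vs D: A wins 12–11.
A–E: E 15–8.
A–F: A 15–8.
A–H: A 12–11.
C–D: C 12–11.
C vs E: E wins 18–5.
C vs F: 3+4+4 = 11 for C, 12 for F — F by 12–11.
C vs H: C preferred on 4+5+3+4 = 16 ballots; C wins 16–7.
D vs E: 3+5 = 8 for D, 15 for E — E by 15–8.
D vs F: D preferred on 3+5+3+4+4 = 19 ballots; D wins 19–4.
D–H: D 16–7.
E vs F: E, 14–9.
E vs H: E wins 15–8.
F vs H: 13 to 10, F.
Only H has no wins; H is the Condorcet loser.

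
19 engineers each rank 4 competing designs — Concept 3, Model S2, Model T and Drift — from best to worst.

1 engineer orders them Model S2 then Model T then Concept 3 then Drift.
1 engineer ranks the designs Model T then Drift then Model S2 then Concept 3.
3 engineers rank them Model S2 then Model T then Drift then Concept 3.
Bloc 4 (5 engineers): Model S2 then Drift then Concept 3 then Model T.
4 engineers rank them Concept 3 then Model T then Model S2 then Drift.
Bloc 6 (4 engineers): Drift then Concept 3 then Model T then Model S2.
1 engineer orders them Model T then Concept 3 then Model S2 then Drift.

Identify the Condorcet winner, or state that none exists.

none

Check each pair by majority over 19 ballots:
Concept 3 vs Model S2: Model S2, 10–9.
Concept 3 vs Model T: Concept 3, 13–6.
Concept 3 vs Drift: Drift, 13–6.
Model S2 vs Model T: Model T, 10–9.
Model S2 vs Drift: Model S2 wins 14–5.
Model T–Drift: Model T 10–9.
No design is unbeaten: Concept 3 loses to Model S2; Model S2 loses to Model T; Model T loses to Concept 3; Drift loses to Model S2. In particular Concept 3 → Model T → Model S2 → Concept 3 is a majority cycle — no Condorcet winner exists.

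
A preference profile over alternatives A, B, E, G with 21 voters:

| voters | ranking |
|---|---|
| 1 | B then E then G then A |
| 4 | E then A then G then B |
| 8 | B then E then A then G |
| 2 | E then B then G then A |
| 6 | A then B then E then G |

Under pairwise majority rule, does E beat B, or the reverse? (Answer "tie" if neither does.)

B

Ballots ranking E above B: 4 + 2 = 6.
Ballots ranking B above E: 21 − 6 = 15.
B wins the head-to-head 15–6.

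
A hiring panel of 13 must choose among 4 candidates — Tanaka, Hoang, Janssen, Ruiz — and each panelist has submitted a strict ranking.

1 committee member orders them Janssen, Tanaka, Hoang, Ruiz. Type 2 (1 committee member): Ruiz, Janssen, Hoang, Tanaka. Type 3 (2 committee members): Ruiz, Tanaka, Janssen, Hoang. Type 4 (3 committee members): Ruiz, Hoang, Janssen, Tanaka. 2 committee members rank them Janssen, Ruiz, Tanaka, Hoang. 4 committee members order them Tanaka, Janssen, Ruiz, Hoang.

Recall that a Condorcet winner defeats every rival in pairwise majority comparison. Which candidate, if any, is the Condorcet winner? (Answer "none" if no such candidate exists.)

Check each pair by majority over 13 ballots:
Tanaka–Hoang: Tanaka 9–4.
Tanaka vs Janssen: 2+4 = 6 for Tanaka, 7 for Janssen — Janssen by 7–6.
Tanaka–Ruiz: Ruiz 8–5.
Hoang vs Janssen: Janssen, 10–3.
Hoang vs Ruiz: Hoang is ranked higher on 1 ballot, Ruiz on 12. Ruiz wins 12–1.
Janssen vs Ruiz: Janssen preferred on 1+2+4 = 7 ballots; Janssen wins 7–6.
Only Janssen has no losses; Janssen is the Condorcet winner.

Janssen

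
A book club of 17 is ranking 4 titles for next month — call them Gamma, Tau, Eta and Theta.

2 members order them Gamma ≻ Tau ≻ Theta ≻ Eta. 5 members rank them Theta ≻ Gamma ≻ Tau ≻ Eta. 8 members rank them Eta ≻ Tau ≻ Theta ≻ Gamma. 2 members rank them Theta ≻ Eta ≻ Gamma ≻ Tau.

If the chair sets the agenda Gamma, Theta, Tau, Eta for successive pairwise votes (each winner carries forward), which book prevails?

Eta

Round 1: Gamma vs Theta — 2–15, Theta advances.
Round 2: Theta vs Tau — 7–10, Tau advances.
Round 3: Tau vs Eta — 7–10, Eta advances.
Eta survives the agenda.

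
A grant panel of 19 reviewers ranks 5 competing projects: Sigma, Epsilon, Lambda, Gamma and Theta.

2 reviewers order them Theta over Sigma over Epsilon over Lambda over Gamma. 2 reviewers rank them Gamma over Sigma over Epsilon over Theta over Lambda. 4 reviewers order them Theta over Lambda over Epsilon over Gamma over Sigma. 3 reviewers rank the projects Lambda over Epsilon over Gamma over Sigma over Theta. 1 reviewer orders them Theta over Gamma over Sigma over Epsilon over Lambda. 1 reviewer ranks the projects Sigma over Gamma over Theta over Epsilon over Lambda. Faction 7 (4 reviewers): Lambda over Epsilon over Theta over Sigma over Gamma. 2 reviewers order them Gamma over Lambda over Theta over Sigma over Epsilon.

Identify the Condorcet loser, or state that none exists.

Sigma

Head-to-head results (19 reviewers):
Sigma vs Epsilon: Epsilon, 11–8.
Sigma vs Lambda: Lambda, 13–6.
Sigma vs Gamma: 2+1+4 = 7 for Sigma, 12 for Gamma — Gamma by 12–7.
Sigma vs Theta: Theta, 13–6.
Epsilon vs Lambda: Epsilon preferred on 2+2+1+1 = 6 ballots; Lambda wins 13–6.
Epsilon vs Gamma: Epsilon preferred on 2+4+3+4 = 13 ballots; Epsilon wins 13–6.
Epsilon vs Theta: Epsilon preferred on 2+3+4 = 9 ballots; Theta wins 10–9.
Lambda vs Gamma: Lambda wins 13–6.
Lambda vs Theta: Theta wins 10–9.
Gamma vs Theta: Theta, 11–8.
Only Sigma has no wins; Sigma is the Condorcet loser.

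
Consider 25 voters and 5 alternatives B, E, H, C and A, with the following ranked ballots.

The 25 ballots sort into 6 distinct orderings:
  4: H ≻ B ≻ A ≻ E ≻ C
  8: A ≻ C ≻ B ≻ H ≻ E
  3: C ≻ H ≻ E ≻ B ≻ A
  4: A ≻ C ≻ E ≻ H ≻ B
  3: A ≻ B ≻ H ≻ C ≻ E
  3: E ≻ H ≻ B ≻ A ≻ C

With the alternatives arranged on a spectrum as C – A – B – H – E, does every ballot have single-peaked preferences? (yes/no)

no

Axis positions: C=1, A=2, B=3, H=4, E=5.
Group 1 (peak H at position 4): ranking walks positions 4-3-2-5-1, expanding outward from the peak — single-peaked.
Group 2 (peak A at position 2): ranking walks positions 2-1-3-4-5, expanding outward from the peak — single-peaked.
Group 3: ranking walks positions 1-4-5-3-2; H is ranked above A even though A lies between H and the peak C on the axis — preferences dip and rise again. Not single-peaked.
Group 4: ranking walks positions 2-1-5-4-3; E is ranked above B even though B lies between E and the peak A on the axis — preferences dip and rise again. Not single-peaked.
Group 5 (peak A at position 2): ranking walks positions 2-3-4-1-5, expanding outward from the peak — single-peaked.
Group 6 (peak E at position 5): ranking walks positions 5-4-3-2-1, expanding outward from the peak — single-peaked.
Group 3 violates single-peakedness, so the profile is not single-peaked on this axis.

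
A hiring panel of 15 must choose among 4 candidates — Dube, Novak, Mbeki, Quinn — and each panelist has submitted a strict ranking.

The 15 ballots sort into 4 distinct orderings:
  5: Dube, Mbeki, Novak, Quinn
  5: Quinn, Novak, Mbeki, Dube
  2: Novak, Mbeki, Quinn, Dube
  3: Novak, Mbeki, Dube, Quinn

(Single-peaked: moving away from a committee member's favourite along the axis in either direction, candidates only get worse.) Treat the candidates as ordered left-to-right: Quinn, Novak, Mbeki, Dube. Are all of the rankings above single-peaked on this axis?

Axis positions: Quinn=1, Novak=2, Mbeki=3, Dube=4.
Cluster 1 (peak Dube at position 4): ranking walks positions 4-3-2-1, expanding outward from the peak — single-peaked.
Cluster 2 (peak Quinn at position 1): ranking walks positions 1-2-3-4, expanding outward from the peak — single-peaked.
Cluster 3 (peak Novak at position 2): ranking walks positions 2-3-1-4, expanding outward from the peak — single-peaked.
Cluster 4 (peak Novak at position 2): ranking walks positions 2-3-4-1, expanding outward from the peak — single-peaked.
Every ranking is single-peaked on this axis.

yes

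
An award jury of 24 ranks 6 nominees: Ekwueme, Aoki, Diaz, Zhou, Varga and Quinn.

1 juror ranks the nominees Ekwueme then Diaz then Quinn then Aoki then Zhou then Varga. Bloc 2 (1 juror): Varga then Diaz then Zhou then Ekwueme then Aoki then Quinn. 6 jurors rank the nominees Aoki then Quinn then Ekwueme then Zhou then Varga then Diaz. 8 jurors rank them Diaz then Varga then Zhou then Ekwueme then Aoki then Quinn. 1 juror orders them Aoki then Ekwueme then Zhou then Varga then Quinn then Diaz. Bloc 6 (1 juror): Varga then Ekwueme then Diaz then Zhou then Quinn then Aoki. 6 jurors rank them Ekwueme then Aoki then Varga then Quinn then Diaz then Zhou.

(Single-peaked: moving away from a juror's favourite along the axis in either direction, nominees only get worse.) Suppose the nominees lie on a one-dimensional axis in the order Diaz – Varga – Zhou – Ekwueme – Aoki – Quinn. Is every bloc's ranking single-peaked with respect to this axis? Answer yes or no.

Axis positions: Diaz=1, Varga=2, Zhou=3, Ekwueme=4, Aoki=5, Quinn=6.
Bloc 1: ranking walks positions 4-1-6-5-3-2; Diaz is ranked above Zhou even though Zhou lies between Diaz and the peak Ekwueme on the axis — preferences dip and rise again. Not single-peaked.
Bloc 2 (peak Varga at position 2): ranking walks positions 2-1-3-4-5-6, expanding outward from the peak — single-peaked.
Bloc 3 (peak Aoki at position 5): ranking walks positions 5-6-4-3-2-1, expanding outward from the peak — single-peaked.
Bloc 4 (peak Diaz at position 1): ranking walks positions 1-2-3-4-5-6, expanding outward from the peak — single-peaked.
Bloc 5 (peak Aoki at position 5): ranking walks positions 5-4-3-2-6-1, expanding outward from the peak — single-peaked.
Bloc 6: ranking walks positions 2-4-1-3-6-5; Ekwueme is ranked above Zhou even though Zhou lies between Ekwueme and the peak Varga on the axis — preferences dip and rise again. Not single-peaked.
Bloc 7: ranking walks positions 4-5-2-6-1-3; Varga is ranked above Zhou even though Zhou lies between Varga and the peak Ekwueme on the axis — preferences dip and rise again. Not single-peaked.
Bloc 1 violates single-peakedness, so the profile is not single-peaked on this axis.

no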